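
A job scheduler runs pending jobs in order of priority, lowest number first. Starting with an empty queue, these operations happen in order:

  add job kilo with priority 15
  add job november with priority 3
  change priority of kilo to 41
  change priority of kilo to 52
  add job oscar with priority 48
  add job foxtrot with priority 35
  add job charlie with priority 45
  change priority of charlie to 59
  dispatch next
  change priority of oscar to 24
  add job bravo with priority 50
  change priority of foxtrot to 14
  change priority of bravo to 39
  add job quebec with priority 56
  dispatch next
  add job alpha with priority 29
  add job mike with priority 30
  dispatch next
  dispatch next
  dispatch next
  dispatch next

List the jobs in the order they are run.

add kilo (priority 15) → {kilo:15}
add november (priority 3) → {november:3, kilo:15}
update kilo to priority 41 → {november:3, kilo:41}
update kilo to priority 52 → {november:3, kilo:52}
add oscar (priority 48) → {november:3, oscar:48, kilo:52}
add foxtrot (priority 35) → {november:3, foxtrot:35, oscar:48, kilo:52}
add charlie (priority 45) → {november:3, foxtrot:35, charlie:45, oscar:48, kilo:52}
update charlie to priority 59 → {november:3, foxtrot:35, oscar:48, kilo:52, charlie:59}
dispatch next → november; now {foxtrot:35, oscar:48, kilo:52, charlie:59}
update oscar to priority 24 → {oscar:24, foxtrot:35, kilo:52, charlie:59}
add bravo (priority 50) → {oscar:24, foxtrot:35, bravo:50, kilo:52, charlie:59}
update foxtrot to priority 14 → {foxtrot:14, oscar:24, bravo:50, kilo:52, charlie:59}
update bravo to priority 39 → {foxtrot:14, oscar:24, bravo:39, kilo:52, charlie:59}
add quebec (priority 56) → {foxtrot:14, oscar:24, bravo:39, kilo:52, quebec:56, charlie:59}
dispatch next → foxtrot; now {oscar:24, bravo:39, kilo:52, quebec:56, charlie:59}
add alpha (priority 29) → {oscar:24, alpha:29, bravo:39, kilo:52, quebec:56, charlie:59}
add mike (priority 30) → {oscar:24, alpha:29, mike:30, bravo:39, kilo:52, quebec:56, charlie:59}
dispatch next → oscar; now {alpha:29, mike:30, bravo:39, kilo:52, quebec:56, charlie:59}
dispatch next → alpha; now {mike:30, bravo:39, kilo:52, quebec:56, charlie:59}
dispatch next → mike; now {bravo:39, kilo:52, quebec:56, charlie:59}
dispatch next → bravo; now {kilo:52, quebec:56, charlie:59}

november → foxtrot → oscar → alpha → mike → bravo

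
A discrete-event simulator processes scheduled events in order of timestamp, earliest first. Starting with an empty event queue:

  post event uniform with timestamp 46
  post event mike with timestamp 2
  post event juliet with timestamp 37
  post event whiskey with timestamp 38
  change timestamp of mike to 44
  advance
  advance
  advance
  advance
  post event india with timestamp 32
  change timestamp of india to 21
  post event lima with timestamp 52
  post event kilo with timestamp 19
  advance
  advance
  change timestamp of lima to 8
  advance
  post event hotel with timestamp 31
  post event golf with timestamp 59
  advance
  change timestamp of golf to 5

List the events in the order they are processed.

juliet → whiskey → mike → uniform → kilo → india → lima → hotel

add uniform (timestamp 46) → {uniform:46}
add mike (timestamp 2) → {mike:2, uniform:46}
add juliet (timestamp 37) → {mike:2, juliet:37, uniform:46}
add whiskey (timestamp 38) → {mike:2, juliet:37, whiskey:38, uniform:46}
update mike to timestamp 44 → {juliet:37, whiskey:38, mike:44, uniform:46}
advance → juliet; now {whiskey:38, mike:44, uniform:46}
advance → whiskey; now {mike:44, uniform:46}
advance → mike; now {uniform:46}
advance → uniform; now {}
add india (timestamp 32) → {india:32}
update india to timestamp 21 → {india:21}
add lima (timestamp 52) → {india:21, lima:52}
add kilo (timestamp 19) → {kilo:19, india:21, lima:52}
advance → kilo; now {india:21, lima:52}
advance → india; now {lima:52}
update lima to timestamp 8 → {lima:8}
advance → lima; now {}
add hotel (timestamp 31) → {hotel:31}
add golf (timestamp 59) → {hotel:31, golf:59}
advance → hotel; now {golf:59}
update golf to timestamp 5 → {golf:5}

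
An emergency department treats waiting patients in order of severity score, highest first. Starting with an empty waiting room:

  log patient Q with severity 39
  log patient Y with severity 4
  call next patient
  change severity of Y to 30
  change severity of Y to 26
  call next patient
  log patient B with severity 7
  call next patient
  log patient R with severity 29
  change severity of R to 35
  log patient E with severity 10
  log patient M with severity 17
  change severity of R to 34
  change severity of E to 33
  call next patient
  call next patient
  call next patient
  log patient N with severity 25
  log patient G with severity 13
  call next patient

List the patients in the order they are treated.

[Q, Y, B, R, E, M, N]

add Q (severity 39) → {Q:39}
add Y (severity 4) → {Q:39, Y:4}
call next patient → Q; now {Y:4}
update Y to severity 30 → {Y:30}
update Y to severity 26 → {Y:26}
call next patient → Y; now {}
add B (severity 7) → {B:7}
call next patient → B; now {}
add R (severity 29) → {R:29}
update R to severity 35 → {R:35}
add E (severity 10) → {R:35, E:10}
add M (severity 17) → {R:35, M:17, E:10}
update R to severity 34 → {R:34, M:17, E:10}
update E to severity 33 → {R:34, E:33, M:17}
call next patient → R; now {E:33, M:17}
call next patient → E; now {M:17}
call next patient → M; now {}
add N (severity 25) → {N:25}
add G (severity 13) → {N:25, G:13}
call next patient → N; now {G:13}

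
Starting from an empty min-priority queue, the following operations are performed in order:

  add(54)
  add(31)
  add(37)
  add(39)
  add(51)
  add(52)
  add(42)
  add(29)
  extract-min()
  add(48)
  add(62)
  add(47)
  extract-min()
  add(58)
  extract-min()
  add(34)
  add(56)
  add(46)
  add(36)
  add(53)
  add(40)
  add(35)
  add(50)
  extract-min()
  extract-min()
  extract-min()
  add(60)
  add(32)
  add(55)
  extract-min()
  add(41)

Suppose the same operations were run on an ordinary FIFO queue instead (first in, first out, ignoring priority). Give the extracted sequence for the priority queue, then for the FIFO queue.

priority queue: [29, 31, 37, 34, 35, 36, 32]; FIFO queue: [54, 31, 37, 39, 51, 52, 42]

insert 54 → {54}
insert 31 → {31, 54}
insert 37 → {31, 37, 54}
insert 39 → {31, 37, 39, 54}
insert 51 → {31, 37, 39, 51, 54}
insert 52 → {31, 37, 39, 51, 52, 54}
insert 42 → {31, 37, 39, 42, 51, 52, 54}
insert 29 → {29, 31, 37, 39, 42, 51, 52, 54}
extract-min → 29; now {31, 37, 39, 42, 51, 52, 54}
insert 48 → {31, 37, 39, 42, 48, 51, 52, 54}
insert 62 → {31, 37, 39, 42, 48, 51, 52, 54, 62}
insert 47 → {31, 37, 39, 42, 47, 48, 51, 52, 54, 62}
extract-min → 31; now {37, 39, 42, 47, 48, 51, 52, 54, 62}
insert 58 → {37, 39, 42, 47, 48, 51, 52, 54, 58, 62}
extract-min → 37; now {39, 42, 47, 48, 51, 52, 54, 58, 62}
insert 34 → {34, 39, 42, 47, 48, 51, 52, 54, 58, 62}
insert 56 → {34, 39, 42, 47, 48, 51, 52, 54, 56, 58, 62}
insert 46 → {34, 39, 42, 46, 47, 48, 51, 52, 54, 56, 58, 62}
insert 36 → {34, 36, 39, 42, 46, 47, 48, 51, 52, 54, 56, 58, 62}
insert 53 → {34, 36, 39, 42, 46, 47, 48, 51, 52, 53, 54, 56, 58, 62}
insert 40 → {34, 36, 39, 40, 42, 46, 47, 48, 51, 52, 53, 54, 56, 58, 62}
insert 35 → {34, 35, 36, 39, 40, 42, 46, 47, 48, 51, 52, 53, 54, 56, 58, 62}
insert 50 → {34, 35, 36, 39, 40, 42, 46, 47, 48, 50, 51, 52, 53, 54, 56, 58, 62}
extract-min → 34; now {35, 36, 39, 40, 42, 46, 47, 48, 50, 51, 52, 53, 54, 56, 58, 62}
extract-min → 35; now {36, 39, 40, 42, 46, 47, 48, 50, 51, 52, 53, 54, 56, 58, 62}
extract-min → 36; now {39, 40, 42, 46, 47, 48, 50, 51, 52, 53, 54, 56, 58, 62}
insert 60 → {39, 40, 42, 46, 47, 48, 50, 51, 52, 53, 54, 56, 58, 60, 62}
insert 32 → {32, 39, 40, 42, 46, 47, 48, 50, 51, 52, 53, 54, 56, 58, 60, 62}
insert 55 → {32, 39, 40, 42, 46, 47, 48, 50, 51, 52, 53, 54, 55, 56, 58, 60, 62}
extract-min → 32; now {39, 40, 42, 46, 47, 48, 50, 51, 52, 53, 54, 55, 56, 58, 60, 62}
insert 41 → {39, 40, 41, 42, 46, 47, 48, 50, 51, 52, 53, 54, 55, 56, 58, 60, 62}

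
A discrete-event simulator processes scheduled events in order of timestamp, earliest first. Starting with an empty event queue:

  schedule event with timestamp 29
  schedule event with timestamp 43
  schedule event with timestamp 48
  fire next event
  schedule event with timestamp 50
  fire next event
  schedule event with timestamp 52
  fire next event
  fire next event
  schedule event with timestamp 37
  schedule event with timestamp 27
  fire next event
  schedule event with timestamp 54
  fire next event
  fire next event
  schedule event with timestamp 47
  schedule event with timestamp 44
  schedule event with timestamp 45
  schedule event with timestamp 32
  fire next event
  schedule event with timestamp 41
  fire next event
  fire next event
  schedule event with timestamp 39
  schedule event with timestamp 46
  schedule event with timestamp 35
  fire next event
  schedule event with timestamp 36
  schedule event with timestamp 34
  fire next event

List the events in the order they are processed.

insert 29 → {29}
insert 43 → {29, 43}
insert 48 → {29, 43, 48}
fire next event → 29; now {43, 48}
insert 50 → {43, 48, 50}
fire next event → 43; now {48, 50}
insert 52 → {48, 50, 52}
fire next event → 48; now {50, 52}
fire next event → 50; now {52}
insert 37 → {37, 52}
insert 27 → {27, 37, 52}
fire next event → 27; now {37, 52}
insert 54 → {37, 52, 54}
fire next event → 37; now {52, 54}
fire next event → 52; now {54}
insert 47 → {47, 54}
insert 44 → {44, 47, 54}
insert 45 → {44, 45, 47, 54}
insert 32 → {32, 44, 45, 47, 54}
fire next event → 32; now {44, 45, 47, 54}
insert 41 → {41, 44, 45, 47, 54}
fire next event → 41; now {44, 45, 47, 54}
fire next event → 44; now {45, 47, 54}
insert 39 → {39, 45, 47, 54}
insert 46 → {39, 45, 46, 47, 54}
insert 35 → {35, 39, 45, 46, 47, 54}
fire next event → 35; now {39, 45, 46, 47, 54}
insert 36 → {36, 39, 45, 46, 47, 54}
insert 34 → {34, 36, 39, 45, 46, 47, 54}
fire next event → 34; now {36, 39, 45, 46, 47, 54}

29 → 43 → 48 → 50 → 27 → 37 → 52 → 32 → 41 → 44 → 35 → 34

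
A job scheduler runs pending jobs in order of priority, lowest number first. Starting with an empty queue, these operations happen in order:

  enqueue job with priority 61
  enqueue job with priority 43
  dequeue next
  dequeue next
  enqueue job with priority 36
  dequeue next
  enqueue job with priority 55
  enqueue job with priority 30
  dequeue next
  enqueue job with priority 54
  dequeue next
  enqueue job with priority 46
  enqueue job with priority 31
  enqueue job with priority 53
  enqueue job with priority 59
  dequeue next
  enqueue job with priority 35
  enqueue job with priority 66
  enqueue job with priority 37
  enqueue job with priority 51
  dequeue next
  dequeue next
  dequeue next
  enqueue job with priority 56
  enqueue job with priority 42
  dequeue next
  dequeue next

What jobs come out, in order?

43 → 61 → 36 → 30 → 54 → 31 → 35 → 37 → 46 → 42 → 51

insert 61 → {61}
insert 43 → {43, 61}
dequeue next → 43; now {61}
dequeue next → 61; now {}
insert 36 → {36}
dequeue next → 36; now {}
insert 55 → {55}
insert 30 → {30, 55}
dequeue next → 30; now {55}
insert 54 → {54, 55}
dequeue next → 54; now {55}
insert 46 → {46, 55}
insert 31 → {31, 46, 55}
insert 53 → {31, 46, 53, 55}
insert 59 → {31, 46, 53, 55, 59}
dequeue next → 31; now {46, 53, 55, 59}
insert 35 → {35, 46, 53, 55, 59}
insert 66 → {35, 46, 53, 55, 59, 66}
insert 37 → {35, 37, 46, 53, 55, 59, 66}
insert 51 → {35, 37, 46, 51, 53, 55, 59, 66}
dequeue next → 35; now {37, 46, 51, 53, 55, 59, 66}
dequeue next → 37; now {46, 51, 53, 55, 59, 66}
dequeue next → 46; now {51, 53, 55, 59, 66}
insert 56 → {51, 53, 55, 56, 59, 66}
insert 42 → {42, 51, 53, 55, 56, 59, 66}
dequeue next → 42; now {51, 53, 55, 56, 59, 66}
dequeue next → 51; now {53, 55, 56, 59, 66}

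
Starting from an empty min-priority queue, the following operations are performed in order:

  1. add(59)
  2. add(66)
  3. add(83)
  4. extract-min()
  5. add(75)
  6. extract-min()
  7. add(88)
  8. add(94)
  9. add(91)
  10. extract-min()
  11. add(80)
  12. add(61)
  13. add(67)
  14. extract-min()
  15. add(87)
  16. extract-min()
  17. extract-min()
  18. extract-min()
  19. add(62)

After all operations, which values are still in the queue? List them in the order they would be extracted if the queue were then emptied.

insert 59 → {59}
insert 66 → {59, 66}
insert 83 → {59, 66, 83}
extract-min → 59; now {66, 83}
insert 75 → {66, 75, 83}
extract-min → 66; now {75, 83}
insert 88 → {75, 83, 88}
insert 94 → {75, 83, 88, 94}
insert 91 → {75, 83, 88, 91, 94}
extract-min → 75; now {83, 88, 91, 94}
insert 80 → {80, 83, 88, 91, 94}
insert 61 → {61, 80, 83, 88, 91, 94}
insert 67 → {61, 67, 80, 83, 88, 91, 94}
extract-min → 61; now {67, 80, 83, 88, 91, 94}
insert 87 → {67, 80, 83, 87, 88, 91, 94}
extract-min → 67; now {80, 83, 87, 88, 91, 94}
extract-min → 80; now {83, 87, 88, 91, 94}
extract-min → 83; now {87, 88, 91, 94}
insert 62 → {62, 87, 88, 91, 94}

62 → 87 → 88 → 91 → 94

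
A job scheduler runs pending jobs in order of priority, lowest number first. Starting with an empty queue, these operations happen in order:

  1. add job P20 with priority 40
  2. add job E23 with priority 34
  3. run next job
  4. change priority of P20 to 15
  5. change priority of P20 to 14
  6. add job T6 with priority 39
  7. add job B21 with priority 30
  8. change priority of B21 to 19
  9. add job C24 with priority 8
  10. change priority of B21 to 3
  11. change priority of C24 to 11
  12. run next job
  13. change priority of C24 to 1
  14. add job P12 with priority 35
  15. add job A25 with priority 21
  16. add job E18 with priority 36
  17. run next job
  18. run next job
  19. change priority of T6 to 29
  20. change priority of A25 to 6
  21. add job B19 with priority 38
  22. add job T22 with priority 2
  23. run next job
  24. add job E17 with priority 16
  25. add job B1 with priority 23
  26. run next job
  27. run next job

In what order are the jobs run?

add P20 (priority 40) → {P20:40}
add E23 (priority 34) → {E23:34, P20:40}
run next job → E23; now {P20:40}
update P20 to priority 15 → {P20:15}
update P20 to priority 14 → {P20:14}
add T6 (priority 39) → {P20:14, T6:39}
add B21 (priority 30) → {P20:14, B21:30, T6:39}
update B21 to priority 19 → {P20:14, B21:19, T6:39}
add C24 (priority 8) → {C24:8, P20:14, B21:19, T6:39}
update B21 to priority 3 → {B21:3, C24:8, P20:14, T6:39}
update C24 to priority 11 → {B21:3, C24:11, P20:14, T6:39}
run next job → B21; now {C24:11, P20:14, T6:39}
update C24 to priority 1 → {C24:1, P20:14, T6:39}
add P12 (priority 35) → {C24:1, P20:14, P12:35, T6:39}
add A25 (priority 21) → {C24:1, P20:14, A25:21, P12:35, T6:39}
add E18 (priority 36) → {C24:1, P20:14, A25:21, P12:35, E18:36, T6:39}
run next job → C24; now {P20:14, A25:21, P12:35, E18:36, T6:39}
run next job → P20; now {A25:21, P12:35, E18:36, T6:39}
update T6 to priority 29 → {A25:21, T6:29, P12:35, E18:36}
update A25 to priority 6 → {A25:6, T6:29, P12:35, E18:36}
add B19 (priority 38) → {A25:6, T6:29, P12:35, E18:36, B19:38}
add T22 (priority 2) → {T22:2, A25:6, T6:29, P12:35, E18:36, B19:38}
run next job → T22; now {A25:6, T6:29, P12:35, E18:36, B19:38}
add E17 (priority 16) → {A25:6, E17:16, T6:29, P12:35, E18:36, B19:38}
add B1 (priority 23) → {A25:6, E17:16, B1:23, T6:29, P12:35, E18:36, B19:38}
run next job → A25; now {E17:16, B1:23, T6:29, P12:35, E18:36, B19:38}
run next job → E17; now {B1:23, T6:29, P12:35, E18:36, B19:38}

[E23, B21, C24, P20, T22, A25, E17]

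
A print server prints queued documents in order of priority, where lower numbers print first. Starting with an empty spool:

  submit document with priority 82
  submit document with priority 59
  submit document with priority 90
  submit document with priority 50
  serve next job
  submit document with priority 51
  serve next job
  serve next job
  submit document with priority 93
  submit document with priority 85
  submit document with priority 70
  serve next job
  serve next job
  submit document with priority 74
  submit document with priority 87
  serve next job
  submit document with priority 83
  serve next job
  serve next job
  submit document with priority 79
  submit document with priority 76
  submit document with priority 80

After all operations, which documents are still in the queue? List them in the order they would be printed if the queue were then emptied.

[76, 79, 80, 87, 90, 93]

insert 82 → {82}
insert 59 → {59, 82}
insert 90 → {59, 82, 90}
insert 50 → {50, 59, 82, 90}
serve next job → 50; now {59, 82, 90}
insert 51 → {51, 59, 82, 90}
serve next job → 51; now {59, 82, 90}
serve next job → 59; now {82, 90}
insert 93 → {82, 90, 93}
insert 85 → {82, 85, 90, 93}
insert 70 → {70, 82, 85, 90, 93}
serve next job → 70; now {82, 85, 90, 93}
serve next job → 82; now {85, 90, 93}
insert 74 → {74, 85, 90, 93}
insert 87 → {74, 85, 87, 90, 93}
serve next job → 74; now {85, 87, 90, 93}
insert 83 → {83, 85, 87, 90, 93}
serve next job → 83; now {85, 87, 90, 93}
serve next job → 85; now {87, 90, 93}
insert 79 → {79, 87, 90, 93}
insert 76 → {76, 79, 87, 90, 93}
insert 80 → {76, 79, 80, 87, 90, 93}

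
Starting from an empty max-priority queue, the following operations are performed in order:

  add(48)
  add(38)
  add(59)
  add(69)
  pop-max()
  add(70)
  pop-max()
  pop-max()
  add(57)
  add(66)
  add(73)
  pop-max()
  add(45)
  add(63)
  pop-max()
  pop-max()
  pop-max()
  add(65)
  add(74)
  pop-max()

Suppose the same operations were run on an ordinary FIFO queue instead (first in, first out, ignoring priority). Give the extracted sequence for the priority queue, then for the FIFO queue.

priority queue: 69 → 70 → 59 → 73 → 66 → 63 → 57 → 74; FIFO queue: [48, 38, 59, 69, 70, 57, 66, 73]

insert 48 → {48}
insert 38 → {48, 38}
insert 59 → {59, 48, 38}
insert 69 → {69, 59, 48, 38}
pop-max → 69; now {59, 48, 38}
insert 70 → {70, 59, 48, 38}
pop-max → 70; now {59, 48, 38}
pop-max → 59; now {48, 38}
insert 57 → {57, 48, 38}
insert 66 → {66, 57, 48, 38}
insert 73 → {73, 66, 57, 48, 38}
pop-max → 73; now {66, 57, 48, 38}
insert 45 → {66, 57, 48, 45, 38}
insert 63 → {66, 63, 57, 48, 45, 38}
pop-max → 66; now {63, 57, 48, 45, 38}
pop-max → 63; now {57, 48, 45, 38}
pop-max → 57; now {48, 45, 38}
insert 65 → {65, 48, 45, 38}
insert 74 → {74, 65, 48, 45, 38}
pop-max → 74; now {65, 48, 45, 38}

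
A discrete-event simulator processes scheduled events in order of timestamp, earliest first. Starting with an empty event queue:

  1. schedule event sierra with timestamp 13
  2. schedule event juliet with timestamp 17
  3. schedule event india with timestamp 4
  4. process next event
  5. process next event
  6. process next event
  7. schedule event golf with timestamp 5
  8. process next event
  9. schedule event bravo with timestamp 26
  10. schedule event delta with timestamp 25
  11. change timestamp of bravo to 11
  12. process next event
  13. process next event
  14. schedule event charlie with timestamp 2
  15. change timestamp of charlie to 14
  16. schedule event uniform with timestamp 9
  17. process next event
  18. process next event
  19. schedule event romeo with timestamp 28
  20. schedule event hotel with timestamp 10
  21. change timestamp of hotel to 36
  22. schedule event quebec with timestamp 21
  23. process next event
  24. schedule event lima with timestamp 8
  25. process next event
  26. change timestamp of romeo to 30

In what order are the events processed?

add sierra (timestamp 13) → {sierra:13}
add juliet (timestamp 17) → {sierra:13, juliet:17}
add india (timestamp 4) → {india:4, sierra:13, juliet:17}
process next event → india; now {sierra:13, juliet:17}
process next event → sierra; now {juliet:17}
process next event → juliet; now {}
add golf (timestamp 5) → {golf:5}
process next event → golf; now {}
add bravo (timestamp 26) → {bravo:26}
add delta (timestamp 25) → {delta:25, bravo:26}
update bravo to timestamp 11 → {bravo:11, delta:25}
process next event → bravo; now {delta:25}
process next event → delta; now {}
add charlie (timestamp 2) → {charlie:2}
update charlie to timestamp 14 → {charlie:14}
add uniform (timestamp 9) → {uniform:9, charlie:14}
process next event → uniform; now {charlie:14}
process next event → charlie; now {}
add romeo (timestamp 28) → {romeo:28}
add hotel (timestamp 10) → {hotel:10, romeo:28}
update hotel to timestamp 36 → {romeo:28, hotel:36}
add quebec (timestamp 21) → {quebec:21, romeo:28, hotel:36}
process next event → quebec; now {romeo:28, hotel:36}
add lima (timestamp 8) → {lima:8, romeo:28, hotel:36}
process next event → lima; now {romeo:28, hotel:36}
update romeo to timestamp 30 → {romeo:30, hotel:36}

india → sierra → juliet → golf → bravo → delta → uniform → charlie → quebec → lima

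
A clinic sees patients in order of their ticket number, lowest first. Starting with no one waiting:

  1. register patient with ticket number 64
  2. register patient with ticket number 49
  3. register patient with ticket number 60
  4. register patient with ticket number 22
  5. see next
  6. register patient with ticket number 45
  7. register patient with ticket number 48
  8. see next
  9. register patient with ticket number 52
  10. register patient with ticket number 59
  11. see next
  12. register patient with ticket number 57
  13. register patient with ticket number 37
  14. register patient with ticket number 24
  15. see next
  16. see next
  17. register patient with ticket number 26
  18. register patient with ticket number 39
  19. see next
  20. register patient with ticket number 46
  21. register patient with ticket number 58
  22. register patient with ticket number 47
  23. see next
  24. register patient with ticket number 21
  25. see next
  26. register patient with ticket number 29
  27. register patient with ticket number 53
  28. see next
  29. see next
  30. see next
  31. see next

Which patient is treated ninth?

insert 64 → {64}
insert 49 → {49, 64}
insert 60 → {49, 60, 64}
insert 22 → {22, 49, 60, 64}
see next → 22; now {49, 60, 64}
insert 45 → {45, 49, 60, 64}
insert 48 → {45, 48, 49, 60, 64}
see next → 45; now {48, 49, 60, 64}
insert 52 → {48, 49, 52, 60, 64}
insert 59 → {48, 49, 52, 59, 60, 64}
see next → 48; now {49, 52, 59, 60, 64}
insert 57 → {49, 52, 57, 59, 60, 64}
insert 37 → {37, 49, 52, 57, 59, 60, 64}
insert 24 → {24, 37, 49, 52, 57, 59, 60, 64}
see next → 24; now {37, 49, 52, 57, 59, 60, 64}
see next → 37; now {49, 52, 57, 59, 60, 64}
insert 26 → {26, 49, 52, 57, 59, 60, 64}
insert 39 → {26, 39, 49, 52, 57, 59, 60, 64}
see next → 26; now {39, 49, 52, 57, 59, 60, 64}
insert 46 → {39, 46, 49, 52, 57, 59, 60, 64}
insert 58 → {39, 46, 49, 52, 57, 58, 59, 60, 64}
insert 47 → {39, 46, 47, 49, 52, 57, 58, 59, 60, 64}
see next → 39; now {46, 47, 49, 52, 57, 58, 59, 60, 64}
insert 21 → {21, 46, 47, 49, 52, 57, 58, 59, 60, 64}
see next → 21; now {46, 47, 49, 52, 57, 58, 59, 60, 64}
insert 29 → {29, 46, 47, 49, 52, 57, 58, 59, 60, 64}
insert 53 → {29, 46, 47, 49, 52, 53, 57, 58, 59, 60, 64}
see next → 29; now {46, 47, 49, 52, 53, 57, 58, 59, 60, 64}
see next → 46; now {47, 49, 52, 53, 57, 58, 59, 60, 64}
see next → 47; now {49, 52, 53, 57, 58, 59, 60, 64}
see next → 49; now {52, 53, 57, 58, 59, 60, 64}

29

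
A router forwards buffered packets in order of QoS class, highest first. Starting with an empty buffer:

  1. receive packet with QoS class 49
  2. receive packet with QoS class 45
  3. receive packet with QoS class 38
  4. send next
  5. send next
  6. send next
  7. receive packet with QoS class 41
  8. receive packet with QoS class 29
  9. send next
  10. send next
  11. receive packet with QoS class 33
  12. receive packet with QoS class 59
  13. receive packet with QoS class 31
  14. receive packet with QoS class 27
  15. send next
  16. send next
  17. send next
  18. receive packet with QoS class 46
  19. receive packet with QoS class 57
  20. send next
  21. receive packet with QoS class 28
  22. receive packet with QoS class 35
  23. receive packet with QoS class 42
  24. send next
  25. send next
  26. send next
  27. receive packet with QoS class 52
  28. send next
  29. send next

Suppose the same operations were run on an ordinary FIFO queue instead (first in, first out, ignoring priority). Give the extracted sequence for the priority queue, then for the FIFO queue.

priority queue: 49 → 45 → 38 → 41 → 29 → 59 → 33 → 31 → 57 → 46 → 42 → 35 → 52 → 28; FIFO queue: 49 → 45 → 38 → 41 → 29 → 33 → 59 → 31 → 27 → 46 → 57 → 28 → 35 → 42

insert 49 → {49}
insert 45 → {49, 45}
insert 38 → {49, 45, 38}
send next → 49; now {45, 38}
send next → 45; now {38}
send next → 38; now {}
insert 41 → {41}
insert 29 → {41, 29}
send next → 41; now {29}
send next → 29; now {}
insert 33 → {33}
insert 59 → {59, 33}
insert 31 → {59, 33, 31}
insert 27 → {59, 33, 31, 27}
send next → 59; now {33, 31, 27}
send next → 33; now {31, 27}
send next → 31; now {27}
insert 46 → {46, 27}
insert 57 → {57, 46, 27}
send next → 57; now {46, 27}
insert 28 → {46, 28, 27}
insert 35 → {46, 35, 28, 27}
insert 42 → {46, 42, 35, 28, 27}
send next → 46; now {42, 35, 28, 27}
send next → 42; now {35, 28, 27}
send next → 35; now {28, 27}
insert 52 → {52, 28, 27}
send next → 52; now {28, 27}
send next → 28; now {27}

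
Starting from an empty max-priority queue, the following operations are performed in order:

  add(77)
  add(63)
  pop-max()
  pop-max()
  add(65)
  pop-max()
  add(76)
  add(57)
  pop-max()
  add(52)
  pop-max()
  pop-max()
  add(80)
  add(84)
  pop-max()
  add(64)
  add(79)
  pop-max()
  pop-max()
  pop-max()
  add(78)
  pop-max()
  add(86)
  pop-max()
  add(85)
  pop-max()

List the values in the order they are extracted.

[77, 63, 65, 76, 57, 52, 84, 80, 79, 64, 78, 86, 85]

insert 77 → {77}
insert 63 → {77, 63}
pop-max → 77; now {63}
pop-max → 63; now {}
insert 65 → {65}
pop-max → 65; now {}
insert 76 → {76}
insert 57 → {76, 57}
pop-max → 76; now {57}
insert 52 → {57, 52}
pop-max → 57; now {52}
pop-max → 52; now {}
insert 80 → {80}
insert 84 → {84, 80}
pop-max → 84; now {80}
insert 64 → {80, 64}
insert 79 → {80, 79, 64}
pop-max → 80; now {79, 64}
pop-max → 79; now {64}
pop-max → 64; now {}
insert 78 → {78}
pop-max → 78; now {}
insert 86 → {86}
pop-max → 86; now {}
insert 85 → {85}
pop-max → 85; now {}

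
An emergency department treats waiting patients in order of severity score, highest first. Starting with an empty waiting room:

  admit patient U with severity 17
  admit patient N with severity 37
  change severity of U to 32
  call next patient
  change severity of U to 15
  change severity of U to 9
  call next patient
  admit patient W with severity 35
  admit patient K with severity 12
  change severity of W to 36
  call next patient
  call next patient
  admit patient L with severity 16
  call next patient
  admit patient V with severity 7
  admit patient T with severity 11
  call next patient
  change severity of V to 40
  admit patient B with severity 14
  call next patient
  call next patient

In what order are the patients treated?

add U (severity 17) → {U:17}
add N (severity 37) → {N:37, U:17}
update U to severity 32 → {N:37, U:32}
call next patient → N; now {U:32}
update U to severity 15 → {U:15}
update U to severity 9 → {U:9}
call next patient → U; now {}
add W (severity 35) → {W:35}
add K (severity 12) → {W:35, K:12}
update W to severity 36 → {W:36, K:12}
call next patient → W; now {K:12}
call next patient → K; now {}
add L (severity 16) → {L:16}
call next patient → L; now {}
add V (severity 7) → {V:7}
add T (severity 11) → {T:11, V:7}
call next patient → T; now {V:7}
update V to severity 40 → {V:40}
add B (severity 14) → {V:40, B:14}
call next patient → V; now {B:14}
call next patient → B; now {}

N → U → W → K → L → T → V → B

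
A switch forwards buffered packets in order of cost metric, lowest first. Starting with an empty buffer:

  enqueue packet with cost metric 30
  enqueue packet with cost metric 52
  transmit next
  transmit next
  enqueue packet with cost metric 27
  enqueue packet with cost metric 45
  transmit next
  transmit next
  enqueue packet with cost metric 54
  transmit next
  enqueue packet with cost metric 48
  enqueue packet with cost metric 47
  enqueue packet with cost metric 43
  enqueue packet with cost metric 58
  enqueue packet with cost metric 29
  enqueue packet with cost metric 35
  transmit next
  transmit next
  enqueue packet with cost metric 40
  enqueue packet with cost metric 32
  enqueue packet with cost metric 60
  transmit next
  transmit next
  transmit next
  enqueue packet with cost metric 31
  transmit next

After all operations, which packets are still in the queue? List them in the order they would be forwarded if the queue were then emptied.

47, 48, 58, 60

insert 30 → {30}
insert 52 → {30, 52}
transmit next → 30; now {52}
transmit next → 52; now {}
insert 27 → {27}
insert 45 → {27, 45}
transmit next → 27; now {45}
transmit next → 45; now {}
insert 54 → {54}
transmit next → 54; now {}
insert 48 → {48}
insert 47 → {47, 48}
insert 43 → {43, 47, 48}
insert 58 → {43, 47, 48, 58}
insert 29 → {29, 43, 47, 48, 58}
insert 35 → {29, 35, 43, 47, 48, 58}
transmit next → 29; now {35, 43, 47, 48, 58}
transmit next → 35; now {43, 47, 48, 58}
insert 40 → {40, 43, 47, 48, 58}
insert 32 → {32, 40, 43, 47, 48, 58}
insert 60 → {32, 40, 43, 47, 48, 58, 60}
transmit next → 32; now {40, 43, 47, 48, 58, 60}
transmit next → 40; now {43, 47, 48, 58, 60}
transmit next → 43; now {47, 48, 58, 60}
insert 31 → {31, 47, 48, 58, 60}
transmit next → 31; now {47, 48, 58, 60}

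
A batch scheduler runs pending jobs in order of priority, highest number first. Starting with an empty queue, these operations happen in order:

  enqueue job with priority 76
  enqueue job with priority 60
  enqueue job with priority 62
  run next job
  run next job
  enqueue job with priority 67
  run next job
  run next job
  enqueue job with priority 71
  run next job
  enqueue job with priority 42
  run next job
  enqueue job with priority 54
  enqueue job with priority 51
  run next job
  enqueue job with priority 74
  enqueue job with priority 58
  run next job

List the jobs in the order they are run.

insert 76 → {76}
insert 60 → {76, 60}
insert 62 → {76, 62, 60}
run next job → 76; now {62, 60}
run next job → 62; now {60}
insert 67 → {67, 60}
run next job → 67; now {60}
run next job → 60; now {}
insert 71 → {71}
run next job → 71; now {}
insert 42 → {42}
run next job → 42; now {}
insert 54 → {54}
insert 51 → {54, 51}
run next job → 54; now {51}
insert 74 → {74, 51}
insert 58 → {74, 58, 51}
run next job → 74; now {58, 51}

76 → 62 → 67 → 60 → 71 → 42 → 54 → 74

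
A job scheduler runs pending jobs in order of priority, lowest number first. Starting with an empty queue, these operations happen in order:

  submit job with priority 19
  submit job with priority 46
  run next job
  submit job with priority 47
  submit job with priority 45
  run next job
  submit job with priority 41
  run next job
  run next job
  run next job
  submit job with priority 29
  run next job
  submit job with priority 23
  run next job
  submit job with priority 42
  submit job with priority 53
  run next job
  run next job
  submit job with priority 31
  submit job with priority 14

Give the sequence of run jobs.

19 → 45 → 41 → 46 → 47 → 29 → 23 → 42 → 53

insert 19 → {19}
insert 46 → {19, 46}
run next job → 19; now {46}
insert 47 → {46, 47}
insert 45 → {45, 46, 47}
run next job → 45; now {46, 47}
insert 41 → {41, 46, 47}
run next job → 41; now {46, 47}
run next job → 46; now {47}
run next job → 47; now {}
insert 29 → {29}
run next job → 29; now {}
insert 23 → {23}
run next job → 23; now {}
insert 42 → {42}
insert 53 → {42, 53}
run next job → 42; now {53}
run next job → 53; now {}
insert 31 → {31}
insert 14 → {14, 31}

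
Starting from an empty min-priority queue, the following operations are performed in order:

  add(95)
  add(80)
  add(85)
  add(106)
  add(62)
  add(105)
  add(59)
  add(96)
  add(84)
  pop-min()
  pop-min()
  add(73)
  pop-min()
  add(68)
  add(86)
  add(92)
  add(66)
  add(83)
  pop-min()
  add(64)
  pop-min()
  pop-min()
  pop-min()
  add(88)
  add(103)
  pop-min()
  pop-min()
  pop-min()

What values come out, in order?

insert 95 → {95}
insert 80 → {80, 95}
insert 85 → {80, 85, 95}
insert 106 → {80, 85, 95, 106}
insert 62 → {62, 80, 85, 95, 106}
insert 105 → {62, 80, 85, 95, 105, 106}
insert 59 → {59, 62, 80, 85, 95, 105, 106}
insert 96 → {59, 62, 80, 85, 95, 96, 105, 106}
insert 84 → {59, 62, 80, 84, 85, 95, 96, 105, 106}
pop-min → 59; now {62, 80, 84, 85, 95, 96, 105, 106}
pop-min → 62; now {80, 84, 85, 95, 96, 105, 106}
insert 73 → {73, 80, 84, 85, 95, 96, 105, 106}
pop-min → 73; now {80, 84, 85, 95, 96, 105, 106}
insert 68 → {68, 80, 84, 85, 95, 96, 105, 106}
insert 86 → {68, 80, 84, 85, 86, 95, 96, 105, 106}
insert 92 → {68, 80, 84, 85, 86, 92, 95, 96, 105, 106}
insert 66 → {66, 68, 80, 84, 85, 86, 92, 95, 96, 105, 106}
insert 83 → {66, 68, 80, 83, 84, 85, 86, 92, 95, 96, 105, 106}
pop-min → 66; now {68, 80, 83, 84, 85, 86, 92, 95, 96, 105, 106}
insert 64 → {64, 68, 80, 83, 84, 85, 86, 92, 95, 96, 105, 106}
pop-min → 64; now {68, 80, 83, 84, 85, 86, 92, 95, 96, 105, 106}
pop-min → 68; now {80, 83, 84, 85, 86, 92, 95, 96, 105, 106}
pop-min → 80; now {83, 84, 85, 86, 92, 95, 96, 105, 106}
insert 88 → {83, 84, 85, 86, 88, 92, 95, 96, 105, 106}
insert 103 → {83, 84, 85, 86, 88, 92, 95, 96, 103, 105, 106}
pop-min → 83; now {84, 85, 86, 88, 92, 95, 96, 103, 105, 106}
pop-min → 84; now {85, 86, 88, 92, 95, 96, 103, 105, 106}
pop-min → 85; now {86, 88, 92, 95, 96, 103, 105, 106}

59 → 62 → 73 → 66 → 64 → 68 → 80 → 83 → 84 → 85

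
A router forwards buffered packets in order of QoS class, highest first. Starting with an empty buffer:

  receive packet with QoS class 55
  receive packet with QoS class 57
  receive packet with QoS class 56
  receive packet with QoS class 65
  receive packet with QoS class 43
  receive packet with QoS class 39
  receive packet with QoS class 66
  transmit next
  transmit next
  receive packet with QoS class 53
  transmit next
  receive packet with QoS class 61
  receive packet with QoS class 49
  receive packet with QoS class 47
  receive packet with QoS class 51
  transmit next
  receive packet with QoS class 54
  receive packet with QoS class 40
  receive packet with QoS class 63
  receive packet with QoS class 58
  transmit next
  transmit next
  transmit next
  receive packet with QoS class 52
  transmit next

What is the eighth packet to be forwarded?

55

insert 55 → {55}
insert 57 → {57, 55}
insert 56 → {57, 56, 55}
insert 65 → {65, 57, 56, 55}
insert 43 → {65, 57, 56, 55, 43}
insert 39 → {65, 57, 56, 55, 43, 39}
insert 66 → {66, 65, 57, 56, 55, 43, 39}
transmit next → 66; now {65, 57, 56, 55, 43, 39}
transmit next → 65; now {57, 56, 55, 43, 39}
insert 53 → {57, 56, 55, 53, 43, 39}
transmit next → 57; now {56, 55, 53, 43, 39}
insert 61 → {61, 56, 55, 53, 43, 39}
insert 49 → {61, 56, 55, 53, 49, 43, 39}
insert 47 → {61, 56, 55, 53, 49, 47, 43, 39}
insert 51 → {61, 56, 55, 53, 51, 49, 47, 43, 39}
transmit next → 61; now {56, 55, 53, 51, 49, 47, 43, 39}
insert 54 → {56, 55, 54, 53, 51, 49, 47, 43, 39}
insert 40 → {56, 55, 54, 53, 51, 49, 47, 43, 40, 39}
insert 63 → {63, 56, 55, 54, 53, 51, 49, 47, 43, 40, 39}
insert 58 → {63, 58, 56, 55, 54, 53, 51, 49, 47, 43, 40, 39}
transmit next → 63; now {58, 56, 55, 54, 53, 51, 49, 47, 43, 40, 39}
transmit next → 58; now {56, 55, 54, 53, 51, 49, 47, 43, 40, 39}
transmit next → 56; now {55, 54, 53, 51, 49, 47, 43, 40, 39}
insert 52 → {55, 54, 53, 52, 51, 49, 47, 43, 40, 39}
transmit next → 55; now {54, 53, 52, 51, 49, 47, 43, 40, 39}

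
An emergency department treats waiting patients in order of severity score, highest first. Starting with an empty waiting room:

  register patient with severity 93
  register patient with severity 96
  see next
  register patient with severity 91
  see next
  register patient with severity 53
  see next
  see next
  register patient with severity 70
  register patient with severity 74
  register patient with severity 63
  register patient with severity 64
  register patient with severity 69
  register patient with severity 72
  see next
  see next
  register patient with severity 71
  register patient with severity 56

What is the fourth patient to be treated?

53

insert 93 → {93}
insert 96 → {96, 93}
see next → 96; now {93}
insert 91 → {93, 91}
see next → 93; now {91}
insert 53 → {91, 53}
see next → 91; now {53}
see next → 53; now {}
insert 70 → {70}
insert 74 → {74, 70}
insert 63 → {74, 70, 63}
insert 64 → {74, 70, 64, 63}
insert 69 → {74, 70, 69, 64, 63}
insert 72 → {74, 72, 70, 69, 64, 63}
see next → 74; now {72, 70, 69, 64, 63}
see next → 72; now {70, 69, 64, 63}
insert 71 → {71, 70, 69, 64, 63}
insert 56 → {71, 70, 69, 64, 63, 56}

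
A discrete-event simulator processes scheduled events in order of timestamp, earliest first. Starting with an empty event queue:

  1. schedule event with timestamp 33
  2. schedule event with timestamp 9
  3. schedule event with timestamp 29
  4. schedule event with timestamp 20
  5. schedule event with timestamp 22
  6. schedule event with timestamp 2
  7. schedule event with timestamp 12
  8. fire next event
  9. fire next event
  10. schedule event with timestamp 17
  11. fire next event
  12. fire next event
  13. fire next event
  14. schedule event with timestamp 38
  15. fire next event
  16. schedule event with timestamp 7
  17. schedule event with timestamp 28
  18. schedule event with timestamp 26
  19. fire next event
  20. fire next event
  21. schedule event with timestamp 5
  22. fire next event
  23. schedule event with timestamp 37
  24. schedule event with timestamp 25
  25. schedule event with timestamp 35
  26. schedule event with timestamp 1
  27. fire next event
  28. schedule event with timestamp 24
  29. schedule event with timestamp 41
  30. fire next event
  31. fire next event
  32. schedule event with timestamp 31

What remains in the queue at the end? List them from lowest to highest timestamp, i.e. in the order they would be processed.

[28, 29, 31, 33, 35, 37, 38, 41]

insert 33 → {33}
insert 9 → {9, 33}
insert 29 → {9, 29, 33}
insert 20 → {9, 20, 29, 33}
insert 22 → {9, 20, 22, 29, 33}
insert 2 → {2, 9, 20, 22, 29, 33}
insert 12 → {2, 9, 12, 20, 22, 29, 33}
fire next event → 2; now {9, 12, 20, 22, 29, 33}
fire next event → 9; now {12, 20, 22, 29, 33}
insert 17 → {12, 17, 20, 22, 29, 33}
fire next event → 12; now {17, 20, 22, 29, 33}
fire next event → 17; now {20, 22, 29, 33}
fire next event → 20; now {22, 29, 33}
insert 38 → {22, 29, 33, 38}
fire next event → 22; now {29, 33, 38}
insert 7 → {7, 29, 33, 38}
insert 28 → {7, 28, 29, 33, 38}
insert 26 → {7, 26, 28, 29, 33, 38}
fire next event → 7; now {26, 28, 29, 33, 38}
fire next event → 26; now {28, 29, 33, 38}
insert 5 → {5, 28, 29, 33, 38}
fire next event → 5; now {28, 29, 33, 38}
insert 37 → {28, 29, 33, 37, 38}
insert 25 → {25, 28, 29, 33, 37, 38}
insert 35 → {25, 28, 29, 33, 35, 37, 38}
insert 1 → {1, 25, 28, 29, 33, 35, 37, 38}
fire next event → 1; now {25, 28, 29, 33, 35, 37, 38}
insert 24 → {24, 25, 28, 29, 33, 35, 37, 38}
insert 41 → {24, 25, 28, 29, 33, 35, 37, 38, 41}
fire next event → 24; now {25, 28, 29, 33, 35, 37, 38, 41}
fire next event → 25; now {28, 29, 33, 35, 37, 38, 41}
insert 31 → {28, 29, 31, 33, 35, 37, 38, 41}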